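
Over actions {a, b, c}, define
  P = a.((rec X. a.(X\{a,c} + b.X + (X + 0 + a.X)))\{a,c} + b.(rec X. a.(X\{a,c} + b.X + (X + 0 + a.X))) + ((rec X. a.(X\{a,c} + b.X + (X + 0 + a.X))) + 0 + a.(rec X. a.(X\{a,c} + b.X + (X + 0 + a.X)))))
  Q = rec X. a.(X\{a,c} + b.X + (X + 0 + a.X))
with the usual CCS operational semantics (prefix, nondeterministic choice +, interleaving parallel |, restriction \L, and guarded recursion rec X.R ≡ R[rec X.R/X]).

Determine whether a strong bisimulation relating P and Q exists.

bisimilar

Reachable graph of P (3 states):
  p0 = a.((rec X. a.(X\{a,c} + b.X + (X + 0 + a.X)))\{a,c} + b.(rec X. a.(X\{a,c} + b.X + (X + 0 + a.X))) + ((rec X. a.(X\{a,c} + b.X + (X + 0 + a.X))) + 0 + a.(rec X. a.(X\{a,c} + b.X + (X + 0 + a.X))))) has moves ··a··> p1
  p1 = (rec X. a.(X\{a,c} + b.X + (X + 0 + a.X)))\{a,c} + b.(rec X. a.(X\{a,c} + b.X + (X + 0 + a.X))) + ((rec X. a.(X\{a,c} + b.X + (X + 0 + a.X))) + 0 + a.(rec X. a.(X\{a,c} + b.X + (X + 0 + a.X)))) has moves ··a··> p1, ··a··> p2, ··b··> p2
  p2 = rec X. a.(X\{a,c} + b.X + (X + 0 + a.X)) has moves ··a··> p1
Reachable graph of Q (2 states):
  q0 = rec X. a.(X\{a,c} + b.X + (X + 0 + a.X)) has moves ··a··> q1
  q1 = (rec X. a.(X\{a,c} + b.X + (X + 0 + a.X)))\{a,c} + b.(rec X. a.(X\{a,c} + b.X + (X + 0 + a.X))) + ((rec X. a.(X\{a,c} + b.X + (X + 0 + a.X))) + 0 + a.(rec X. a.(X\{a,c} + b.X + (X + 0 + a.X)))) has moves ··a··> q0, ··a··> q1, ··b··> q0
Coarsest stable partition (strong bisimilarity classes):
  B0 = {p0, p2, q0}
  B1 = {p1, q1}
p0 ∈ B0, q0 ∈ B0 → same block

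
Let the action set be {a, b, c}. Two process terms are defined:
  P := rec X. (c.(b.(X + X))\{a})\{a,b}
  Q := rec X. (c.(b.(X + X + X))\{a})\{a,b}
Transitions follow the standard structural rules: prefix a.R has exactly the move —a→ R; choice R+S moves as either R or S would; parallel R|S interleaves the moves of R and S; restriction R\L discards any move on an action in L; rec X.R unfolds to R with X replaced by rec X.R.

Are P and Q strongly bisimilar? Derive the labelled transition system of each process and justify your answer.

P ~ Q

LTS(P): 2 reachable states
  s0 = rec X. (c.(b.(X + X))\{a})\{a,b} :: ··c··> s1
  s1 = (b.((rec X. (c.(b.(X + X))\{a})\{a,b}) + (rec X. (c.(b.(X + X))\{a})\{a,b})))\{a}\{a,b} :: ·
LTS(Q): 2 reachable states
  t0 = rec X. (c.(b.(X + X + X))\{a})\{a,b} :: ··c··> t1
  t1 = (b.((rec X. (c.(b.(X + X + X))\{a})\{a,b}) + (rec X. (c.(b.(X + X + X))\{a})\{a,b}) + (rec X. (c.(b.(X + X + X))\{a})\{a,b})))\{a}\{a,b} :: ·
Coarsest stable partition (strong bisimilarity classes):
  B0 = {s0, t0}
  B1 = {s1, t1}
s0 ∈ B0, t0 ∈ B0 → same block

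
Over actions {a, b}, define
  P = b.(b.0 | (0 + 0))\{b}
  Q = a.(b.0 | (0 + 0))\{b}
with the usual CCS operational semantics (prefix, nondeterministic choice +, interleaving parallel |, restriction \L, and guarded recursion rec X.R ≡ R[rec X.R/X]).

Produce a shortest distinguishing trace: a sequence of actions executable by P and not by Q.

LTS(P): 2 reachable states
  p0 = b.(b.0 | (0 + 0))\{b} → ··b··> p1
  p1 = (b.0 | (0 + 0))\{b} → ∅
LTS(Q): 2 reachable states
  q0 = a.(b.0 | (0 + 0))\{b} → ··a··> q1
  q1 = (b.0 | (0 + 0))\{b} → ∅
Executing b from P (initial set {p0}):
  after b @ step 1: {p1}
  P completes σ.
Executing b from Q (initial set {q0}):
  after b @ step 1: no successor for Q

b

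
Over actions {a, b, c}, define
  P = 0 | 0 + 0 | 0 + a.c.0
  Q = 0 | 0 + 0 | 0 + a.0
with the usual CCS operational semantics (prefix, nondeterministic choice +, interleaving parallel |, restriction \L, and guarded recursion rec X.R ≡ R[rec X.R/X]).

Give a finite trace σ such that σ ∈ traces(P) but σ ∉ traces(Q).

ac

P's transition system — 3 states:
  m0 = 0 | 0 + 0 | 0 + a.c.0 | --a--▸ m1
  m1 = c.0 | --c--▸ m2
  m2 = 0 | ∅
Q's transition system — 2 states:
  n0 = 0 | 0 + 0 | 0 + a.0 | --a--▸ n1
  n1 = 0 | ∅
Run σ = ⟨ac⟩ on P: start {m0}
  step 1 (a): {m1}
  step 2 (c): {m2}
  ✓ P
Run σ = ⟨ac⟩ on Q: start {n0}
  step 1 (a): {n1}
  step 2 (c): no successor for Q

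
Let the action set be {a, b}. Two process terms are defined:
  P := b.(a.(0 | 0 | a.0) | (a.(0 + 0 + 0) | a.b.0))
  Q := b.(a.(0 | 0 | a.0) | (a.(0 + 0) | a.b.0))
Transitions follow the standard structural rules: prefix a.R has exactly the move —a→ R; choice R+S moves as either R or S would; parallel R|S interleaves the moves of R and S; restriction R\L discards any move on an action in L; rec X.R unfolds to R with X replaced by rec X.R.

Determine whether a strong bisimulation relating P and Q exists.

bisimilar

Reachable graph of P (19 states):
  p0 = b.(a.(0 | 0 | a.0) | (a.(0 + 0 + 0) | a.b.0)) :: =b=> p1
  p1 = a.(0 | 0 | a.0) | (a.(0 + 0 + 0) | a.b.0) :: =a=> p2, =a=> p3, =a=> p4
  p2 = 0 | 0 | a.0 | (a.(0 + 0 + 0) | a.b.0) :: =a=> p5, =a=> p6, =a=> p7
  p3 = a.(0 | 0 | a.0) | ((0 + 0 + 0) | a.b.0) :: =a=> p6, =a=> p8
  p4 = a.(0 | 0 | a.0) | (a.(0 + 0 + 0) | b.0) :: =a=> p7, =a=> p8, =b=> p9
  p5 = 0 | 0 | 0 | (a.(0 + 0 + 0) | a.b.0) :: =a=> p10, =a=> p11
  p6 = 0 | 0 | a.0 | ((0 + 0 + 0) | a.b.0) :: =a=> p10, =a=> p12
  p7 = 0 | 0 | a.0 | (a.(0 + 0 + 0) | b.0) :: =a=> p11, =a=> p12, =b=> p13
  p8 = a.(0 | 0 | a.0) | ((0 + 0 + 0) | b.0) :: =a=> p12, =b=> p14
  p9 = a.(0 | 0 | a.0) | (a.(0 + 0 + 0) | 0) :: =a=> p13, =a=> p14
  p10 = 0 | 0 | 0 | ((0 + 0 + 0) | a.b.0) :: =a=> p15
  p11 = 0 | 0 | 0 | (a.(0 + 0 + 0) | b.0) :: =a=> p15, =b=> p16
  p12 = 0 | 0 | a.0 | ((0 + 0 + 0) | b.0) :: =a=> p15, =b=> p17
  p13 = 0 | 0 | a.0 | (a.(0 + 0 + 0) | 0) :: =a=> p16, =a=> p17
  p14 = a.(0 | 0 | a.0) | ((0 + 0 + 0) | 0) :: =a=> p17
  p15 = 0 | 0 | 0 | ((0 + 0 + 0) | b.0) :: =b=> p18
  p16 = 0 | 0 | 0 | (a.(0 + 0 + 0) | 0) :: =a=> p18
  p17 = 0 | 0 | a.0 | ((0 + 0 + 0) | 0) :: =a=> p18
  p18 = 0 | 0 | 0 | ((0 + 0 + 0) | 0) :: ·
Reachable graph of Q (19 states):
  q0 = b.(a.(0 | 0 | a.0) | (a.(0 + 0) | a.b.0)) :: =b=> q1
  q1 = a.(0 | 0 | a.0) | (a.(0 + 0) | a.b.0) :: =a=> q2, =a=> q3, =a=> q4
  q2 = 0 | 0 | a.0 | (a.(0 + 0) | a.b.0) :: =a=> q5, =a=> q6, =a=> q7
  q3 = a.(0 | 0 | a.0) | ((0 + 0) | a.b.0) :: =a=> q6, =a=> q8
  q4 = a.(0 | 0 | a.0) | (a.(0 + 0) | b.0) :: =a=> q7, =a=> q8, =b=> q9
  q5 = 0 | 0 | 0 | (a.(0 + 0) | a.b.0) :: =a=> q10, =a=> q11
  q6 = 0 | 0 | a.0 | ((0 + 0) | a.b.0) :: =a=> q10, =a=> q12
  q7 = 0 | 0 | a.0 | (a.(0 + 0) | b.0) :: =a=> q11, =a=> q12, =b=> q13
  q8 = a.(0 | 0 | a.0) | ((0 + 0) | b.0) :: =a=> q12, =b=> q14
  q9 = a.(0 | 0 | a.0) | (a.(0 + 0) | 0) :: =a=> q13, =a=> q14
  q10 = 0 | 0 | 0 | ((0 + 0) | a.b.0) :: =a=> q15
  q11 = 0 | 0 | 0 | (a.(0 + 0) | b.0) :: =a=> q15, =b=> q16
  q12 = 0 | 0 | a.0 | ((0 + 0) | b.0) :: =a=> q15, =b=> q17
  q13 = 0 | 0 | a.0 | (a.(0 + 0) | 0) :: =a=> q16, =a=> q17
  q14 = a.(0 | 0 | a.0) | ((0 + 0) | 0) :: =a=> q17
  q15 = 0 | 0 | 0 | ((0 + 0) | b.0) :: =b=> q18
  q16 = 0 | 0 | 0 | (a.(0 + 0) | 0) :: =a=> q18
  q17 = 0 | 0 | a.0 | ((0 + 0) | 0) :: =a=> q18
  q18 = 0 | 0 | 0 | ((0 + 0) | 0) :: ·
Bisimilarity quotient blocks:
  B0 = {p0, q0}
  B1 = {p1, q1}
  B2 = {p2, p3, q2, q3}
  B3 = {p5, p6, q5, q6}
  B4 = {p11, p12, q11, q12}
  B5 = {p15, q15}
  B6 = {p18, q18}
  B7 = {p16, p17, q16, q17}
  B8 = {p10, q10}
  B9 = {p7, p8, q7, q8}
  B10 = {p13, p14, q13, q14}
  B11 = {p4, q4}
  B12 = {p9, q9}
p0 ∈ B0, q0 ∈ B0 → same block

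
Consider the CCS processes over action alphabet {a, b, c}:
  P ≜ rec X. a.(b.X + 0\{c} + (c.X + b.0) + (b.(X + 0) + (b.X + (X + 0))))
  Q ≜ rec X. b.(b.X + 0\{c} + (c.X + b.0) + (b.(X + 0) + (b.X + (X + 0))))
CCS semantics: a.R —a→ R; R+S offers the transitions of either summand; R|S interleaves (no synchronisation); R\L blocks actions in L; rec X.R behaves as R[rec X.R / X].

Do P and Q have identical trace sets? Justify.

trace-distinct — witness ⟨a⟩

P's transition system — 4 states:
  s0 = rec X. a.(b.X + 0\{c} + (c.X + b.0) + (b.(X + 0) + (b.X + (X + 0)))) has moves --a--▸ s1
  s1 = b.(rec X. a.(b.X + 0\{c} + (c.X + b.0) + (b.(X + 0) + (b.X + (X + 0))))) + 0\{c} + (c.(rec X. a.(b.X + 0\{c} + (c.X + b.0) + (b.(X + 0) + (b.X + (X + 0))))) + b.0) + (b.((rec X. a.(b.X + 0\{c} + (c.X + b.0) + (b.(X + 0) + (b.X + (X + 0))))) + 0) + (b.(rec X. a.(b.X + 0\{c} + (c.X + b.0) + (b.(X + 0) + (b.X + (X + 0))))) + ((rec X. a.(b.X + 0\{c} + (c.X + b.0) + (b.(X + 0) + (b.X + (X + 0))))) + 0))) has moves --a--▸ s1, --b--▸ s0, --b--▸ s2, --b--▸ s3, --c--▸ s0
  s2 = (rec X. a.(b.X + 0\{c} + (c.X + b.0) + (b.(X + 0) + (b.X + (X + 0))))) + 0 has moves --a--▸ s1
  s3 = 0 has moves stopped
Q's transition system — 4 states:
  t0 = rec X. b.(b.X + 0\{c} + (c.X + b.0) + (b.(X + 0) + (b.X + (X + 0)))) has moves --b--▸ t1
  t1 = b.(rec X. b.(b.X + 0\{c} + (c.X + b.0) + (b.(X + 0) + (b.X + (X + 0))))) + 0\{c} + (c.(rec X. b.(b.X + 0\{c} + (c.X + b.0) + (b.(X + 0) + (b.X + (X + 0))))) + b.0) + (b.((rec X. b.(b.X + 0\{c} + (c.X + b.0) + (b.(X + 0) + (b.X + (X + 0))))) + 0) + (b.(rec X. b.(b.X + 0\{c} + (c.X + b.0) + (b.(X + 0) + (b.X + (X + 0))))) + ((rec X. b.(b.X + 0\{c} + (c.X + b.0) + (b.(X + 0) + (b.X + (X + 0))))) + 0))) has moves --b--▸ t0, --b--▸ t1, --b--▸ t2, --b--▸ t3, --c--▸ t0
  t2 = (rec X. b.(b.X + 0\{c} + (c.X + b.0) + (b.(X + 0) + (b.X + (X + 0))))) + 0 has moves --b--▸ t1
  t3 = 0 has moves stopped
Executing a from P (initial set {s0}):
  [1] a ⇒ {s1}
  ✓ P
Executing a from Q (initial set {t0}):
  [1] a ⇒ ∅ (Q stuck)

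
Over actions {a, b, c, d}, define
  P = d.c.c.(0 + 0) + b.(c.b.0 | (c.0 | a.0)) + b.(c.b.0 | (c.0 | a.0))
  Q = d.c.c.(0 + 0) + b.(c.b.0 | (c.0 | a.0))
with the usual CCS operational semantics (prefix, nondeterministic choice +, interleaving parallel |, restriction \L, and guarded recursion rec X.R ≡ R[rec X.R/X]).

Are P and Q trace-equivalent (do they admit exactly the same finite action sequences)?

trace-equivalent

Reachable graph of P (16 states):
  p0 = d.c.c.(0 + 0) + b.(c.b.0 | (c.0 | a.0)) + b.(c.b.0 | (c.0 | a.0)) has moves ··b··> p1, ··d··> p2
  p1 = c.b.0 | (c.0 | a.0) has moves ··a··> p3, ··c··> p4, ··c··> p5
  p2 = c.c.(0 + 0) has moves ··c··> p6
  p3 = c.b.0 | (c.0 | 0) has moves ··c··> p7, ··c··> p8
  p4 = b.0 | (c.0 | a.0) has moves ··a··> p7, ··b··> p9, ··c··> p10
  p5 = c.b.0 | (0 | a.0) has moves ··a··> p8, ··c··> p10
  p6 = c.(0 + 0) has moves ··c··> p11
  p7 = b.0 | (c.0 | 0) has moves ··b··> p12, ··c··> p13
  p8 = c.b.0 | (0 | 0) has moves ··c··> p13
  p9 = 0 | (c.0 | a.0) has moves ··a··> p12, ··c··> p14
  p10 = b.0 | (0 | a.0) has moves ··a··> p13, ··b··> p14
  p11 = 0 + 0 has moves deadlocked
  p12 = 0 | (c.0 | 0) has moves ··c··> p15
  p13 = b.0 | (0 | 0) has moves ··b··> p15
  p14 = 0 | (0 | a.0) has moves ··a··> p15
  p15 = 0 | (0 | 0) has moves deadlocked
Reachable graph of Q (16 states):
  q0 = d.c.c.(0 + 0) + b.(c.b.0 | (c.0 | a.0)) has moves ··b··> q1, ··d··> q2
  q1 = c.b.0 | (c.0 | a.0) has moves ··a··> q3, ··c··> q4, ··c··> q5
  q2 = c.c.(0 + 0) has moves ··c··> q6
  q3 = c.b.0 | (c.0 | 0) has moves ··c··> q7, ··c··> q8
  q4 = b.0 | (c.0 | a.0) has moves ··a··> q7, ··b··> q9, ··c··> q10
  q5 = c.b.0 | (0 | a.0) has moves ··a··> q8, ··c··> q10
  q6 = c.(0 + 0) has moves ··c··> q11
  q7 = b.0 | (c.0 | 0) has moves ··b··> q12, ··c··> q13
  q8 = c.b.0 | (0 | 0) has moves ··c··> q13
  q9 = 0 | (c.0 | a.0) has moves ··a··> q12, ··c··> q14
  q10 = b.0 | (0 | a.0) has moves ··a··> q13, ··b··> q14
  q11 = 0 + 0 has moves deadlocked
  q12 = 0 | (c.0 | 0) has moves ··c··> q15
  q13 = b.0 | (0 | 0) has moves ··b··> q15
  q14 = 0 | (0 | a.0) has moves ··a··> q15
  q15 = 0 | (0 | 0) has moves deadlocked
Coarsest stable partition (strong bisimilarity classes):
  B0 = {p0, q0}
  B1 = {p2, q2}
  B2 = {p12, p6, q12, q6}
  B3 = {p11, p15, q11, q15}
  B4 = {p1, q1}
  B5 = {p5, q5}
  B6 = {p10, q10}
  B7 = {p13, q13}
  B8 = {p14, q14}
  B9 = {p8, q8}
  B10 = {p4, q4}
  B11 = {p7, q7}
  B12 = {p9, q9}
  B13 = {p3, q3}
p0 ∈ B0, q0 ∈ B0 → same block
Bisimilar ⇒ trace-equivalent.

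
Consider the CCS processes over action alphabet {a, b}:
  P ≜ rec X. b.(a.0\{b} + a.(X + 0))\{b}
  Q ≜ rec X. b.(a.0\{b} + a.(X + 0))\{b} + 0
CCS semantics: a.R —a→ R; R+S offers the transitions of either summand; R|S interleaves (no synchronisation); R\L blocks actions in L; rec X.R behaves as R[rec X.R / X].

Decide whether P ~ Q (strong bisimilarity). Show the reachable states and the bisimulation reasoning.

P's transition system — 4 states:
  m0 = rec X. b.(a.0\{b} + a.(X + 0))\{b} has moves =b=> m1
  m1 = (a.0\{b} + a.((rec X. b.(a.0\{b} + a.(X + 0))\{b}) + 0))\{b} has moves =a=> m2, =a=> m3
  m2 = ((rec X. b.(a.0\{b} + a.(X + 0))\{b}) + 0)\{b} has moves stopped
  m3 = 0\{b}\{b} has moves stopped
Q's transition system — 4 states:
  n0 = rec X. b.(a.0\{b} + a.(X + 0))\{b} + 0 has moves =b=> n1
  n1 = (a.0\{b} + a.((rec X. b.(a.0\{b} + a.(X + 0))\{b} + 0) + 0))\{b} has moves =a=> n2, =a=> n3
  n2 = ((rec X. b.(a.0\{b} + a.(X + 0))\{b} + 0) + 0)\{b} has moves stopped
  n3 = 0\{b}\{b} has moves stopped
Bisimilarity quotient blocks:
  B0 = {m0, n0}
  B1 = {m1, n1}
  B2 = {m2, m3, n2, n3}
m0 ∈ B0, n0 ∈ B0 → same block

P ~ Q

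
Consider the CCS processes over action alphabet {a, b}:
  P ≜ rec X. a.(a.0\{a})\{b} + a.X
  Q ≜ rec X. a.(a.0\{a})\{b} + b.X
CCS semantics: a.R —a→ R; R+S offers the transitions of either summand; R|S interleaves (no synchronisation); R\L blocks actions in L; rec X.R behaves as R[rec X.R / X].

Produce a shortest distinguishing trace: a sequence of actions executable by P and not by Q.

LTS(P): 3 reachable states
  m0 = rec X. a.(a.0\{a})\{b} + a.X → --a--▸ m0, --a--▸ m1
  m1 = (a.0\{a})\{b} → --a--▸ m2
  m2 = 0\{a}\{b} → stopped
LTS(Q): 3 reachable states
  n0 = rec X. a.(a.0\{a})\{b} + b.X → --a--▸ n1, --b--▸ n0
  n1 = (a.0\{a})\{b} → --a--▸ n2
  n2 = 0\{a}\{b} → stopped
Trace ⟨aaa⟩ through P, begin at {m0}:
  [1] a ⇒ {m0, m1}
  [2] a ⇒ {m0, m1, m2}
  [3] a ⇒ {m0, m1, m2}
  ✓ P
Trace ⟨aaa⟩ through Q, begin at {n0}:
  [1] a ⇒ {n1}
  [2] a ⇒ {n2}
  [3] a ⇒ ∅  — Q cannot continue

aaa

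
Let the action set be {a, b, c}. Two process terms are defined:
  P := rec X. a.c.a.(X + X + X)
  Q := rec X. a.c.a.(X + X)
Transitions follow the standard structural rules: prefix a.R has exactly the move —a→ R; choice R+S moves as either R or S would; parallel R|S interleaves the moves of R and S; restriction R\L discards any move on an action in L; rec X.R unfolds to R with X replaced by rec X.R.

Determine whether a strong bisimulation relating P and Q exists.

P ~ Q

P's transition system — 4 states:
  p0 = rec X. a.c.a.(X + X + X) has moves --a--▸ p1
  p1 = c.a.((rec X. a.c.a.(X + X + X)) + (rec X. a.c.a.(X + X + X)) + (rec X. a.c.a.(X + X + X))) has moves --c--▸ p2
  p2 = a.((rec X. a.c.a.(X + X + X)) + (rec X. a.c.a.(X + X + X)) + (rec X. a.c.a.(X + X + X))) has moves --a--▸ p3
  p3 = (rec X. a.c.a.(X + X + X)) + (rec X. a.c.a.(X + X + X)) + (rec X. a.c.a.(X + X + X)) has moves --a--▸ p1
Q's transition system — 4 states:
  q0 = rec X. a.c.a.(X + X) has moves --a--▸ q1
  q1 = c.a.((rec X. a.c.a.(X + X)) + (rec X. a.c.a.(X + X))) has moves --c--▸ q2
  q2 = a.((rec X. a.c.a.(X + X)) + (rec X. a.c.a.(X + X))) has moves --a--▸ q3
  q3 = (rec X. a.c.a.(X + X)) + (rec X. a.c.a.(X + X)) has moves --a--▸ q1
Partition-refinement fixed point:
  B0 = {p0, p3, q0, q3}
  B1 = {p1, q1}
  B2 = {p2, q2}
p0 ∈ B0, q0 ∈ B0 → same block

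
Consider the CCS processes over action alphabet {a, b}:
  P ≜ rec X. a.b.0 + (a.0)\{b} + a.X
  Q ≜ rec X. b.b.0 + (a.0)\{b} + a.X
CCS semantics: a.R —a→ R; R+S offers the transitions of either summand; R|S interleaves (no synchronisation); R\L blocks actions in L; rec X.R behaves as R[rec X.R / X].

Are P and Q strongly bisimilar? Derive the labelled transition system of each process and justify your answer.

P ≁ Q

Reachable graph of P (4 states):
  u0 = rec X. a.b.0 + (a.0)\{b} + a.X → -a-> u0, -a-> u1, -a-> u2
  u1 = 0\{b} → ∅
  u2 = b.0 → -b-> u3
  u3 = 0 → ∅
Reachable graph of Q (4 states):
  v0 = rec X. b.b.0 + (a.0)\{b} + a.X → -a-> v0, -a-> v1, -b-> v2
  v1 = 0\{b} → ∅
  v2 = b.0 → -b-> v3
  v3 = 0 → ∅
Coarsest stable partition (strong bisimilarity classes):
  B0 = {u0}
  B1 = {u2, v2}
  B2 = {u1, u3, v1, v3}
  B3 = {v0}
u0 ∈ B0, v0 ∈ B3 → different blocks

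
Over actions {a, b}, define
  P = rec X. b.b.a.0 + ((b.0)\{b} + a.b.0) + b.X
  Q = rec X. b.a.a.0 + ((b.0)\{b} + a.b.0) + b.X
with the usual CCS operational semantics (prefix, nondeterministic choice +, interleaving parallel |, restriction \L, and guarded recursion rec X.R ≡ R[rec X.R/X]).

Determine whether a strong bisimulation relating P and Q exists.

P ≁ Q

P's transition system — 5 states:
  u0 = rec X. b.b.a.0 + ((b.0)\{b} + a.b.0) + b.X :: ··a··> u1, ··b··> u0, ··b··> u2
  u1 = b.0 :: ··b··> u3
  u2 = b.a.0 :: ··b··> u4
  u3 = 0 :: stopped
  u4 = a.0 :: ··a··> u3
Q's transition system — 5 states:
  v0 = rec X. b.a.a.0 + ((b.0)\{b} + a.b.0) + b.X :: ··a··> v1, ··b··> v0, ··b··> v2
  v1 = b.0 :: ··b··> v3
  v2 = a.a.0 :: ··a··> v4
  v3 = 0 :: stopped
  v4 = a.0 :: ··a··> v3
Coarsest stable partition (strong bisimilarity classes):
  B0 = {u0}
  B1 = {u1, v1}
  B2 = {u3, v3}
  B3 = {u2}
  B4 = {u4, v4}
  B5 = {v0}
  B6 = {v2}
u0 ∈ B0, v0 ∈ B5 → different blocks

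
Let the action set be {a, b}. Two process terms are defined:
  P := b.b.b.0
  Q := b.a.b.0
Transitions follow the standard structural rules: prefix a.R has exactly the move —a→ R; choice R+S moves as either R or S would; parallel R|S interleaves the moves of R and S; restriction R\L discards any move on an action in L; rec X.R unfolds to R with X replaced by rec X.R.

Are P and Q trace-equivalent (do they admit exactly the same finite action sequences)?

Reachable graph of P (4 states):
  m0 = b.b.b.0 has moves --b--▸ m1
  m1 = b.b.0 has moves --b--▸ m2
  m2 = b.0 has moves --b--▸ m3
  m3 = 0 has moves deadlocked
Reachable graph of Q (4 states):
  n0 = b.a.b.0 has moves --b--▸ n1
  n1 = a.b.0 has moves --a--▸ n2
  n2 = b.0 has moves --b--▸ n3
  n3 = 0 has moves deadlocked
Run σ = ⟨bb⟩ on P: start {m0}
  step 1 (b): {m1}
  step 2 (b): {m2}
  — P admits the full trace.
Run σ = ⟨bb⟩ on Q: start {n0}
  step 1 (b): {n1}
  step 2 (b): ∅  — Q cannot continue

NO — witness ⟨bb⟩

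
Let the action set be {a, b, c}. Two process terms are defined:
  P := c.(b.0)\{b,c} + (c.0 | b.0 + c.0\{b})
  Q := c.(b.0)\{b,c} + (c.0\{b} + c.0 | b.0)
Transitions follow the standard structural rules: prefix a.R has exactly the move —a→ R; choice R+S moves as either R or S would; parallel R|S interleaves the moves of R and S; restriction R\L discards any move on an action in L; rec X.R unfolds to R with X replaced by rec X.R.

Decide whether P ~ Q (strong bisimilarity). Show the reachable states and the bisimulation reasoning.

P ~ Q

P's transition system — 6 states:
  s0 = c.(b.0)\{b,c} + (c.0 | b.0 + c.0\{b}) | =b=> s1, =c=> s2, =c=> s3, =c=> s4
  s1 = c.0 | 0 | =c=> s5
  s2 = (b.0)\{b,c} | ·
  s3 = 0 | b.0 | =b=> s5
  s4 = 0\{b} | ·
  s5 = 0 | 0 | ·
Q's transition system — 6 states:
  t0 = c.(b.0)\{b,c} + (c.0\{b} + c.0 | b.0) | =b=> t1, =c=> t2, =c=> t3, =c=> t4
  t1 = c.0 | 0 | =c=> t5
  t2 = (b.0)\{b,c} | ·
  t3 = 0 | b.0 | =b=> t5
  t4 = 0\{b} | ·
  t5 = 0 | 0 | ·
Bisimilarity quotient blocks:
  B0 = {s0, t0}
  B1 = {s3, t3}
  B2 = {s2, s4, s5, t2, t4, t5}
  B3 = {s1, t1}
s0 ∈ B0, t0 ∈ B0 → same block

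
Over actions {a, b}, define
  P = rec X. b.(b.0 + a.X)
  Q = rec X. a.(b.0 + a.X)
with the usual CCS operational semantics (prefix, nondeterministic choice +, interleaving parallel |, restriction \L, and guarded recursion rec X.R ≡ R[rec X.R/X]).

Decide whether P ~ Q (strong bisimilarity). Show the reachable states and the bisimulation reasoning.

P ≁ Q

P's transition system — 3 states:
  u0 = rec X. b.(b.0 + a.X) has moves —b→ u1
  u1 = b.0 + a.(rec X. b.(b.0 + a.X)) has moves —a→ u0, —b→ u2
  u2 = 0 has moves (no moves)
Q's transition system — 3 states:
  v0 = rec X. a.(b.0 + a.X) has moves —a→ v1
  v1 = b.0 + a.(rec X. a.(b.0 + a.X)) has moves —a→ v0, —b→ v2
  v2 = 0 has moves (no moves)
Bisimilarity quotient blocks:
  B0 = {u0}
  B1 = {u1}
  B2 = {u2, v2}
  B3 = {v0}
  B4 = {v1}
u0 ∈ B0, v0 ∈ B3 → different blocks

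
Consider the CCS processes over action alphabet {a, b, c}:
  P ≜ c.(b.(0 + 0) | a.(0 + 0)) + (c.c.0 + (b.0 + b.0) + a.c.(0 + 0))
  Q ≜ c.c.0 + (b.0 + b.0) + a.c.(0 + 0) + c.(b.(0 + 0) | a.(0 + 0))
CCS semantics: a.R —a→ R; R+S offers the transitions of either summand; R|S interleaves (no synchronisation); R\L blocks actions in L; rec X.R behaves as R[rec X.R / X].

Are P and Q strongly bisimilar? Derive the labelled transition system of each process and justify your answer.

P ~ Q

P's transition system — 9 states:
  m0 = c.(b.(0 + 0) | a.(0 + 0)) + (c.c.0 + (b.0 + b.0) + a.c.(0 + 0)) ⊢ --a--▸ m1, --b--▸ m2, --c--▸ m3, --c--▸ m4
  m1 = c.(0 + 0) ⊢ --c--▸ m5
  m2 = 0 ⊢ stopped
  m3 = b.(0 + 0) | a.(0 + 0) ⊢ --a--▸ m6, --b--▸ m7
  m4 = c.0 ⊢ --c--▸ m2
  m5 = 0 + 0 ⊢ stopped
  m6 = b.(0 + 0) | (0 + 0) ⊢ --b--▸ m8
  m7 = (0 + 0) | a.(0 + 0) ⊢ --a--▸ m8
  m8 = (0 + 0) | (0 + 0) ⊢ stopped
Q's transition system — 9 states:
  n0 = c.c.0 + (b.0 + b.0) + a.c.(0 + 0) + c.(b.(0 + 0) | a.(0 + 0)) ⊢ --a--▸ n1, --b--▸ n2, --c--▸ n3, --c--▸ n4
  n1 = c.(0 + 0) ⊢ --c--▸ n5
  n2 = 0 ⊢ stopped
  n3 = b.(0 + 0) | a.(0 + 0) ⊢ --a--▸ n6, --b--▸ n7
  n4 = c.0 ⊢ --c--▸ n2
  n5 = 0 + 0 ⊢ stopped
  n6 = b.(0 + 0) | (0 + 0) ⊢ --b--▸ n8
  n7 = (0 + 0) | a.(0 + 0) ⊢ --a--▸ n8
  n8 = (0 + 0) | (0 + 0) ⊢ stopped
Bisimilarity quotient blocks:
  B0 = {m0, n0}
  B1 = {m1, m4, n1, n4}
  B2 = {m2, m5, m8, n2, n5, n8}
  B3 = {m3, n3}
  B4 = {m6, n6}
  B5 = {m7, n7}
m0 ∈ B0, n0 ∈ B0 → same block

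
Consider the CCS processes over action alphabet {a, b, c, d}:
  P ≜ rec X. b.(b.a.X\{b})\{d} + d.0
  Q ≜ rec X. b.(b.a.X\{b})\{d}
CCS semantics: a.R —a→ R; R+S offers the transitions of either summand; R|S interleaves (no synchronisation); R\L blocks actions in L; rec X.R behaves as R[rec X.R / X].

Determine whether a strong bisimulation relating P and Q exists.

P's transition system — 5 states:
  m0 = rec X. b.(b.a.X\{b})\{d} + d.0 has moves -b-> m1, -d-> m2
  m1 = (b.a.(rec X. b.(b.a.X\{b})\{d} + d.0)\{b})\{d} has moves -b-> m3
  m2 = 0 has moves ·
  m3 = (a.(rec X. b.(b.a.X\{b})\{d} + d.0)\{b})\{d} has moves -a-> m4
  m4 = (rec X. b.(b.a.X\{b})\{d} + d.0)\{b}\{d} has moves ·
Q's transition system — 4 states:
  n0 = rec X. b.(b.a.X\{b})\{d} has moves -b-> n1
  n1 = (b.a.(rec X. b.(b.a.X\{b})\{d})\{b})\{d} has moves -b-> n2
  n2 = (a.(rec X. b.(b.a.X\{b})\{d})\{b})\{d} has moves -a-> n3
  n3 = (rec X. b.(b.a.X\{b})\{d})\{b}\{d} has moves ·
Partition-refinement fixed point:
  B0 = {m0}
  B1 = {m2, m4, n3}
  B2 = {m1, n1}
  B3 = {m3, n2}
  B4 = {n0}
m0 ∈ B0, n0 ∈ B4 → different blocks

NO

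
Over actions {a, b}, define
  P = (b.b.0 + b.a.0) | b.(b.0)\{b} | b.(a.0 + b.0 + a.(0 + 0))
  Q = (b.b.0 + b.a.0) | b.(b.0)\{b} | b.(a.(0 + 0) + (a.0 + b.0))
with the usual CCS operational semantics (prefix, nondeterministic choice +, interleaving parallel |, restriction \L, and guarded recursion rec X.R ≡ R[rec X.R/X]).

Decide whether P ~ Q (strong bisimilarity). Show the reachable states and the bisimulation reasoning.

bisimilar

LTS(P): 32 reachable states
  s0 = (b.b.0 + b.a.0) | b.(b.0)\{b} | b.(a.0 + b.0 + a.(0 + 0)) has moves --b--▸ s1, --b--▸ s2, --b--▸ s3, --b--▸ s4
  s1 = (b.b.0 + b.a.0) | (b.0)\{b} | b.(a.0 + b.0 + a.(0 + 0)) has moves --b--▸ s5, --b--▸ s6, --b--▸ s7
  s2 = (b.b.0 + b.a.0) | b.(b.0)\{b} | (a.0 + b.0 + a.(0 + 0)) has moves --a--▸ s8, --a--▸ s9, --b--▸ s10, --b--▸ s11, --b--▸ s5, --b--▸ s9
  s3 = a.0 | b.(b.0)\{b} | b.(a.0 + b.0 + a.(0 + 0)) has moves --a--▸ s12, --b--▸ s10, --b--▸ s6
  s4 = b.0 | b.(b.0)\{b} | b.(a.0 + b.0 + a.(0 + 0)) has moves --b--▸ s11, --b--▸ s12, --b--▸ s7
  s5 = (b.b.0 + b.a.0) | (b.0)\{b} | (a.0 + b.0 + a.(0 + 0)) has moves --a--▸ s13, --a--▸ s14, --b--▸ s14, --b--▸ s15, --b--▸ s16
  s6 = a.0 | (b.0)\{b} | b.(a.0 + b.0 + a.(0 + 0)) has moves --a--▸ s17, --b--▸ s15
  s7 = b.0 | (b.0)\{b} | b.(a.0 + b.0 + a.(0 + 0)) has moves --b--▸ s16, --b--▸ s17
  s8 = (b.b.0 + b.a.0) | b.(b.0)\{b} | (0 + 0) has moves --b--▸ s13, --b--▸ s18, --b--▸ s19
  s9 = (b.b.0 + b.a.0) | b.(b.0)\{b} | 0 has moves --b--▸ s14, --b--▸ s20, --b--▸ s21
  s10 = a.0 | b.(b.0)\{b} | (a.0 + b.0 + a.(0 + 0)) has moves --a--▸ s18, --a--▸ s20, --a--▸ s22, --b--▸ s15, --b--▸ s20
  s11 = b.0 | b.(b.0)\{b} | (a.0 + b.0 + a.(0 + 0)) has moves --a--▸ s19, --a--▸ s21, --b--▸ s16, --b--▸ s21, --b--▸ s22
  s12 = 0 | b.(b.0)\{b} | b.(a.0 + b.0 + a.(0 + 0)) has moves --b--▸ s17, --b--▸ s22
  s13 = (b.b.0 + b.a.0) | (b.0)\{b} | (0 + 0) has moves --b--▸ s23, --b--▸ s24
  s14 = (b.b.0 + b.a.0) | (b.0)\{b} | 0 has moves --b--▸ s25, --b--▸ s26
  s15 = a.0 | (b.0)\{b} | (a.0 + b.0 + a.(0 + 0)) has moves --a--▸ s23, --a--▸ s25, --a--▸ s27, --b--▸ s25
  s16 = b.0 | (b.0)\{b} | (a.0 + b.0 + a.(0 + 0)) has moves --a--▸ s24, --a--▸ s26, --b--▸ s26, --b--▸ s27
  s17 = 0 | (b.0)\{b} | b.(a.0 + b.0 + a.(0 + 0)) has moves --b--▸ s27
  s18 = a.0 | b.(b.0)\{b} | (0 + 0) has moves --a--▸ s28, --b--▸ s23
  s19 = b.0 | b.(b.0)\{b} | (0 + 0) has moves --b--▸ s24, --b--▸ s28
  s20 = a.0 | b.(b.0)\{b} | 0 has moves --a--▸ s29, --b--▸ s25
  s21 = b.0 | b.(b.0)\{b} | 0 has moves --b--▸ s26, --b--▸ s29
  s22 = 0 | b.(b.0)\{b} | (a.0 + b.0 + a.(0 + 0)) has moves --a--▸ s28, --a--▸ s29, --b--▸ s27, --b--▸ s29
  s23 = a.0 | (b.0)\{b} | (0 + 0) has moves --a--▸ s30
  s24 = b.0 | (b.0)\{b} | (0 + 0) has moves --b--▸ s30
  s25 = a.0 | (b.0)\{b} | 0 has moves --a--▸ s31
  s26 = b.0 | (b.0)\{b} | 0 has moves --b--▸ s31
  s27 = 0 | (b.0)\{b} | (a.0 + b.0 + a.(0 + 0)) has moves --a--▸ s30, --a--▸ s31, --b--▸ s31
  s28 = 0 | b.(b.0)\{b} | (0 + 0) has moves --b--▸ s30
  s29 = 0 | b.(b.0)\{b} | 0 has moves --b--▸ s31
  s30 = 0 | (b.0)\{b} | (0 + 0) has moves ·
  s31 = 0 | (b.0)\{b} | 0 has moves ·
LTS(Q): 32 reachable states
  t0 = (b.b.0 + b.a.0) | b.(b.0)\{b} | b.(a.(0 + 0) + (a.0 + b.0)) has moves --b--▸ t1, --b--▸ t2, --b--▸ t3, --b--▸ t4
  t1 = (b.b.0 + b.a.0) | (b.0)\{b} | b.(a.(0 + 0) + (a.0 + b.0)) has moves --b--▸ t5, --b--▸ t6, --b--▸ t7
  t2 = (b.b.0 + b.a.0) | b.(b.0)\{b} | (a.(0 + 0) + (a.0 + b.0)) has moves --a--▸ t8, --a--▸ t9, --b--▸ t10, --b--▸ t11, --b--▸ t5, --b--▸ t9
  t3 = a.0 | b.(b.0)\{b} | b.(a.(0 + 0) + (a.0 + b.0)) has moves --a--▸ t12, --b--▸ t10, --b--▸ t6
  t4 = b.0 | b.(b.0)\{b} | b.(a.(0 + 0) + (a.0 + b.0)) has moves --b--▸ t11, --b--▸ t12, --b--▸ t7
  t5 = (b.b.0 + b.a.0) | (b.0)\{b} | (a.(0 + 0) + (a.0 + b.0)) has moves --a--▸ t13, --a--▸ t14, --b--▸ t14, --b--▸ t15, --b--▸ t16
  t6 = a.0 | (b.0)\{b} | b.(a.(0 + 0) + (a.0 + b.0)) has moves --a--▸ t17, --b--▸ t15
  t7 = b.0 | (b.0)\{b} | b.(a.(0 + 0) + (a.0 + b.0)) has moves --b--▸ t16, --b--▸ t17
  t8 = (b.b.0 + b.a.0) | b.(b.0)\{b} | (0 + 0) has moves --b--▸ t13, --b--▸ t18, --b--▸ t19
  t9 = (b.b.0 + b.a.0) | b.(b.0)\{b} | 0 has moves --b--▸ t14, --b--▸ t20, --b--▸ t21
  t10 = a.0 | b.(b.0)\{b} | (a.(0 + 0) + (a.0 + b.0)) has moves --a--▸ t18, --a--▸ t20, --a--▸ t22, --b--▸ t15, --b--▸ t20
  t11 = b.0 | b.(b.0)\{b} | (a.(0 + 0) + (a.0 + b.0)) has moves --a--▸ t19, --a--▸ t21, --b--▸ t16, --b--▸ t21, --b--▸ t22
  t12 = 0 | b.(b.0)\{b} | b.(a.(0 + 0) + (a.0 + b.0)) has moves --b--▸ t17, --b--▸ t22
  t13 = (b.b.0 + b.a.0) | (b.0)\{b} | (0 + 0) has moves --b--▸ t23, --b--▸ t24
  t14 = (b.b.0 + b.a.0) | (b.0)\{b} | 0 has moves --b--▸ t25, --b--▸ t26
  t15 = a.0 | (b.0)\{b} | (a.(0 + 0) + (a.0 + b.0)) has moves --a--▸ t23, --a--▸ t25, --a--▸ t27, --b--▸ t25
  t16 = b.0 | (b.0)\{b} | (a.(0 + 0) + (a.0 + b.0)) has moves --a--▸ t24, --a--▸ t26, --b--▸ t26, --b--▸ t27
  t17 = 0 | (b.0)\{b} | b.(a.(0 + 0) + (a.0 + b.0)) has moves --b--▸ t27
  t18 = a.0 | b.(b.0)\{b} | (0 + 0) has moves --a--▸ t28, --b--▸ t23
  t19 = b.0 | b.(b.0)\{b} | (0 + 0) has moves --b--▸ t24, --b--▸ t28
  t20 = a.0 | b.(b.0)\{b} | 0 has moves --a--▸ t29, --b--▸ t25
  t21 = b.0 | b.(b.0)\{b} | 0 has moves --b--▸ t26, --b--▸ t29
  t22 = 0 | b.(b.0)\{b} | (a.(0 + 0) + (a.0 + b.0)) has moves --a--▸ t28, --a--▸ t29, --b--▸ t27, --b--▸ t29
  t23 = a.0 | (b.0)\{b} | (0 + 0) has moves --a--▸ t30
  t24 = b.0 | (b.0)\{b} | (0 + 0) has moves --b--▸ t30
  t25 = a.0 | (b.0)\{b} | 0 has moves --a--▸ t31
  t26 = b.0 | (b.0)\{b} | 0 has moves --b--▸ t31
  t27 = 0 | (b.0)\{b} | (a.(0 + 0) + (a.0 + b.0)) has moves --a--▸ t30, --a--▸ t31, --b--▸ t31
  t28 = 0 | b.(b.0)\{b} | (0 + 0) has moves --b--▸ t30
  t29 = 0 | b.(b.0)\{b} | 0 has moves --b--▸ t31
  t30 = 0 | (b.0)\{b} | (0 + 0) has moves ·
  t31 = 0 | (b.0)\{b} | 0 has moves ·
Partition-refinement fixed point:
  B0 = {s0, t0}
  B1 = {s3, t3}
  B2 = {s12, s7, t12, t7}
  B3 = {s16, s22, t16, t22}
  B4 = {s24, s26, s28, s29, t24, t26, t28, t29}
  B5 = {s30, s31, t30, t31}
  B6 = {s27, t27}
  B7 = {s17, t17}
  B8 = {s10, t10}
  B9 = {s18, s20, t18, t20}
  B10 = {s23, s25, t23, t25}
  B11 = {s15, t15}
  B12 = {s6, t6}
  B13 = {s1, t1}
  B14 = {s5, t5}
  B15 = {s13, s14, t13, t14}
  B16 = {s2, t2}
  B17 = {s8, s9, t8, t9}
  B18 = {s19, s21, t19, t21}
  B19 = {s11, t11}
  B20 = {s4, t4}
s0 ∈ B0, t0 ∈ B0 → same block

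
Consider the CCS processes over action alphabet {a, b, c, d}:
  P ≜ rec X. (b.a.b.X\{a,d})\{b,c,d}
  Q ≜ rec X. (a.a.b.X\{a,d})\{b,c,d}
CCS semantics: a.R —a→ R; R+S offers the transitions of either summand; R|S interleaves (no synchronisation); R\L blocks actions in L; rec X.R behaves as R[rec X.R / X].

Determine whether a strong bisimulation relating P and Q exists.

P ≁ Q

LTS(P): 1 reachable states
  s0 = rec X. (b.a.b.X\{a,d})\{b,c,d} ⊢ deadlocked
LTS(Q): 3 reachable states
  t0 = rec X. (a.a.b.X\{a,d})\{b,c,d} ⊢ -a-> t1
  t1 = (a.b.(rec X. (a.a.b.X\{a,d})\{b,c,d})\{a,d})\{b,c,d} ⊢ -a-> t2
  t2 = (b.(rec X. (a.a.b.X\{a,d})\{b,c,d})\{a,d})\{b,c,d} ⊢ deadlocked
Coarsest stable partition (strong bisimilarity classes):
  B0 = {s0, t2}
  B1 = {t0}
  B2 = {t1}
s0 ∈ B0, t0 ∈ B1 → different blocks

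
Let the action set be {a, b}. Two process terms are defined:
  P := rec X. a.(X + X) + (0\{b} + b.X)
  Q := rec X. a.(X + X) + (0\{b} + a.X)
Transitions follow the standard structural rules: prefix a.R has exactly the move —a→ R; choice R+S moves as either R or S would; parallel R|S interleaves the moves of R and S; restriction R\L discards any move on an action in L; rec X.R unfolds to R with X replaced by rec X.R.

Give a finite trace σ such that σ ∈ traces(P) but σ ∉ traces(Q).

LTS(P): 2 reachable states
  s0 = rec X. a.(X + X) + (0\{b} + b.X) ⊢ —a→ s1, —b→ s0
  s1 = (rec X. a.(X + X) + (0\{b} + b.X)) + (rec X. a.(X + X) + (0\{b} + b.X)) ⊢ —a→ s1, —b→ s0
LTS(Q): 2 reachable states
  t0 = rec X. a.(X + X) + (0\{b} + a.X) ⊢ —a→ t0, —a→ t1
  t1 = (rec X. a.(X + X) + (0\{b} + a.X)) + (rec X. a.(X + X) + (0\{b} + a.X)) ⊢ —a→ t0, —a→ t1
Run σ = ⟨b⟩ on P: start {s0}
  [1] b ⇒ {s0}
  ✓ P
Run σ = ⟨b⟩ on Q: start {t0}
  [1] b ⇒ ∅  — Q cannot continue

b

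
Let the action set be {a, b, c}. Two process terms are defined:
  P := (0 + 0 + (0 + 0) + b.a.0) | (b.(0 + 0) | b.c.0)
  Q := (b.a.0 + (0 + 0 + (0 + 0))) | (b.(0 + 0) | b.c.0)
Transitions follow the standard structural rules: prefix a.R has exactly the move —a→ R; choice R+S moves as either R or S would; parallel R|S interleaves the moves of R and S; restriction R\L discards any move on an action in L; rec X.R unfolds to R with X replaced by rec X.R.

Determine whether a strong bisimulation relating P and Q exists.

Reachable graph of P (18 states):
  s0 = (0 + 0 + (0 + 0) + b.a.0) | (b.(0 + 0) | b.c.0) ⊢ -b-> s1, -b-> s2, -b-> s3
  s1 = (0 + 0 + (0 + 0) + b.a.0) | ((0 + 0) | b.c.0) ⊢ -b-> s4, -b-> s5
  s2 = (0 + 0 + (0 + 0) + b.a.0) | (b.(0 + 0) | c.0) ⊢ -b-> s4, -b-> s6, -c-> s7
  s3 = a.0 | (b.(0 + 0) | b.c.0) ⊢ -a-> s8, -b-> s5, -b-> s6
  s4 = (0 + 0 + (0 + 0) + b.a.0) | ((0 + 0) | c.0) ⊢ -b-> s9, -c-> s10
  s5 = a.0 | ((0 + 0) | b.c.0) ⊢ -a-> s11, -b-> s9
  s6 = a.0 | (b.(0 + 0) | c.0) ⊢ -a-> s12, -b-> s9, -c-> s13
  s7 = (0 + 0 + (0 + 0) + b.a.0) | (b.(0 + 0) | 0) ⊢ -b-> s10, -b-> s13
  s8 = 0 | (b.(0 + 0) | b.c.0) ⊢ -b-> s11, -b-> s12
  s9 = a.0 | ((0 + 0) | c.0) ⊢ -a-> s14, -c-> s15
  s10 = (0 + 0 + (0 + 0) + b.a.0) | ((0 + 0) | 0) ⊢ -b-> s15
  s11 = 0 | ((0 + 0) | b.c.0) ⊢ -b-> s14
  s12 = 0 | (b.(0 + 0) | c.0) ⊢ -b-> s14, -c-> s16
  s13 = a.0 | (b.(0 + 0) | 0) ⊢ -a-> s16, -b-> s15
  s14 = 0 | ((0 + 0) | c.0) ⊢ -c-> s17
  s15 = a.0 | ((0 + 0) | 0) ⊢ -a-> s17
  s16 = 0 | (b.(0 + 0) | 0) ⊢ -b-> s17
  s17 = 0 | ((0 + 0) | 0) ⊢ ∅
Reachable graph of Q (18 states):
  t0 = (b.a.0 + (0 + 0 + (0 + 0))) | (b.(0 + 0) | b.c.0) ⊢ -b-> t1, -b-> t2, -b-> t3
  t1 = (b.a.0 + (0 + 0 + (0 + 0))) | ((0 + 0) | b.c.0) ⊢ -b-> t4, -b-> t5
  t2 = (b.a.0 + (0 + 0 + (0 + 0))) | (b.(0 + 0) | c.0) ⊢ -b-> t4, -b-> t6, -c-> t7
  t3 = a.0 | (b.(0 + 0) | b.c.0) ⊢ -a-> t8, -b-> t5, -b-> t6
  t4 = (b.a.0 + (0 + 0 + (0 + 0))) | ((0 + 0) | c.0) ⊢ -b-> t9, -c-> t10
  t5 = a.0 | ((0 + 0) | b.c.0) ⊢ -a-> t11, -b-> t9
  t6 = a.0 | (b.(0 + 0) | c.0) ⊢ -a-> t12, -b-> t9, -c-> t13
  t7 = (b.a.0 + (0 + 0 + (0 + 0))) | (b.(0 + 0) | 0) ⊢ -b-> t10, -b-> t13
  t8 = 0 | (b.(0 + 0) | b.c.0) ⊢ -b-> t11, -b-> t12
  t9 = a.0 | ((0 + 0) | c.0) ⊢ -a-> t14, -c-> t15
  t10 = (b.a.0 + (0 + 0 + (0 + 0))) | ((0 + 0) | 0) ⊢ -b-> t15
  t11 = 0 | ((0 + 0) | b.c.0) ⊢ -b-> t14
  t12 = 0 | (b.(0 + 0) | c.0) ⊢ -b-> t14, -c-> t16
  t13 = a.0 | (b.(0 + 0) | 0) ⊢ -a-> t16, -b-> t15
  t14 = 0 | ((0 + 0) | c.0) ⊢ -c-> t17
  t15 = a.0 | ((0 + 0) | 0) ⊢ -a-> t17
  t16 = 0 | (b.(0 + 0) | 0) ⊢ -b-> t17
  t17 = 0 | ((0 + 0) | 0) ⊢ ∅
Coarsest stable partition (strong bisimilarity classes):
  B0 = {s0, t0}
  B1 = {s2, t2}
  B2 = {s6, t6}
  B3 = {s13, t13}
  B4 = {s15, t15}
  B5 = {s17, t17}
  B6 = {s16, t16}
  B7 = {s9, t9}
  B8 = {s14, t14}
  B9 = {s12, t12}
  B10 = {s7, t7}
  B11 = {s10, t10}
  B12 = {s4, t4}
  B13 = {s3, t3}
  B14 = {s8, t8}
  B15 = {s11, t11}
  B16 = {s5, t5}
  B17 = {s1, t1}
s0 ∈ B0, t0 ∈ B0 → same block

P ~ Q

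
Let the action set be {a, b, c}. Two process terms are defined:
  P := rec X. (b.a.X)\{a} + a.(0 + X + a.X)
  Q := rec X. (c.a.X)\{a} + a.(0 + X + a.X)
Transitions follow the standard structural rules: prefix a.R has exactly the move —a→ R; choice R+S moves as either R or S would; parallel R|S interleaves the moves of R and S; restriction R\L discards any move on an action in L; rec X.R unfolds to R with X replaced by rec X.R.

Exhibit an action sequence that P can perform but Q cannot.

b

LTS(P): 3 reachable states
  m0 = rec X. (b.a.X)\{a} + a.(0 + X + a.X) | =a=> m1, =b=> m2
  m1 = 0 + (rec X. (b.a.X)\{a} + a.(0 + X + a.X)) + a.(rec X. (b.a.X)\{a} + a.(0 + X + a.X)) | =a=> m0, =a=> m1, =b=> m2
  m2 = (a.(rec X. (b.a.X)\{a} + a.(0 + X + a.X)))\{a} | deadlocked
LTS(Q): 3 reachable states
  n0 = rec X. (c.a.X)\{a} + a.(0 + X + a.X) | =a=> n1, =c=> n2
  n1 = 0 + (rec X. (c.a.X)\{a} + a.(0 + X + a.X)) + a.(rec X. (c.a.X)\{a} + a.(0 + X + a.X)) | =a=> n0, =a=> n1, =c=> n2
  n2 = (a.(rec X. (c.a.X)\{a} + a.(0 + X + a.X)))\{a} | deadlocked
Run σ = ⟨b⟩ on P: start {m0}
  after b @ step 1: {m2}
  — P admits the full trace.
Run σ = ⟨b⟩ on Q: start {n0}
  after b @ step 1: ∅  — Q cannot continue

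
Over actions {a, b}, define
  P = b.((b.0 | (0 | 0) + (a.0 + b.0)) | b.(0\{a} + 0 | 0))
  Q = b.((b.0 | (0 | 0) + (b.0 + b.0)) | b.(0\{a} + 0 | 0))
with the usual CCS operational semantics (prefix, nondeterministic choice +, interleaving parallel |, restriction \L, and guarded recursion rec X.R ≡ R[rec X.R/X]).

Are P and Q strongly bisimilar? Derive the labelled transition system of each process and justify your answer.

P ≁ Q

P's transition system — 7 states:
  m0 = b.((b.0 | (0 | 0) + (a.0 + b.0)) | b.(0\{a} + 0 | 0)) :: -b-> m1
  m1 = (b.0 | (0 | 0) + (a.0 + b.0)) | b.(0\{a} + 0 | 0) :: -a-> m2, -b-> m2, -b-> m3, -b-> m4
  m2 = 0 | b.(0\{a} + 0 | 0) :: -b-> m5
  m3 = (b.0 | (0 | 0) + (a.0 + b.0)) | (0\{a} + 0 | 0) :: -a-> m5, -b-> m5, -b-> m6
  m4 = 0 | (0 | 0) | b.(0\{a} + 0 | 0) :: -b-> m6
  m5 = 0 | (0\{a} + 0 | 0) :: (no moves)
  m6 = 0 | (0 | 0) | (0\{a} + 0 | 0) :: (no moves)
Q's transition system — 7 states:
  n0 = b.((b.0 | (0 | 0) + (b.0 + b.0)) | b.(0\{a} + 0 | 0)) :: -b-> n1
  n1 = (b.0 | (0 | 0) + (b.0 + b.0)) | b.(0\{a} + 0 | 0) :: -b-> n2, -b-> n3, -b-> n4
  n2 = (b.0 | (0 | 0) + (b.0 + b.0)) | (0\{a} + 0 | 0) :: -b-> n5, -b-> n6
  n3 = 0 | (0 | 0) | b.(0\{a} + 0 | 0) :: -b-> n5
  n4 = 0 | b.(0\{a} + 0 | 0) :: -b-> n6
  n5 = 0 | (0 | 0) | (0\{a} + 0 | 0) :: (no moves)
  n6 = 0 | (0\{a} + 0 | 0) :: (no moves)
Coarsest stable partition (strong bisimilarity classes):
  B0 = {m0}
  B1 = {m1}
  B2 = {m2, m4, n2, n3, n4}
  B3 = {m5, m6, n5, n6}
  B4 = {m3}
  B5 = {n0}
  B6 = {n1}
m0 ∈ B0, n0 ∈ B5 → different blocks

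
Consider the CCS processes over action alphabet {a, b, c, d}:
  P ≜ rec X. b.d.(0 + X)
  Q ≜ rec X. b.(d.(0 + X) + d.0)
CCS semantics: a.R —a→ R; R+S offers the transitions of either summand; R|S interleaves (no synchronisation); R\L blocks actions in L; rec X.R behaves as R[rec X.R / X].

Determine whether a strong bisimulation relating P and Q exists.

P's transition system — 3 states:
  u0 = rec X. b.d.(0 + X) :: ··b··> u1
  u1 = d.(0 + (rec X. b.d.(0 + X))) :: ··d··> u2
  u2 = 0 + (rec X. b.d.(0 + X)) :: ··b··> u1
Q's transition system — 4 states:
  v0 = rec X. b.(d.(0 + X) + d.0) :: ··b··> v1
  v1 = d.(0 + (rec X. b.(d.(0 + X) + d.0))) + d.0 :: ··d··> v2, ··d··> v3
  v2 = 0 :: stopped
  v3 = 0 + (rec X. b.(d.(0 + X) + d.0)) :: ··b··> v1
Coarsest stable partition (strong bisimilarity classes):
  B0 = {u0, u2}
  B1 = {u1}
  B2 = {v0, v3}
  B3 = {v1}
  B4 = {v2}
u0 ∈ B0, v0 ∈ B2 → different blocks

not bisimilar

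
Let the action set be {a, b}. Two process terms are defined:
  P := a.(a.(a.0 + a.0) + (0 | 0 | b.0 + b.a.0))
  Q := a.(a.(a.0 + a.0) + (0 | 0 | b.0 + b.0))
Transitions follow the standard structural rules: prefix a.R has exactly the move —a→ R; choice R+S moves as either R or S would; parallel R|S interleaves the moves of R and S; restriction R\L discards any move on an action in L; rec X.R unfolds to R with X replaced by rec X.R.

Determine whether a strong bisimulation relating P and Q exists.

Reachable graph of P (6 states):
  u0 = a.(a.(a.0 + a.0) + (0 | 0 | b.0 + b.a.0)) :: ··a··> u1
  u1 = a.(a.0 + a.0) + (0 | 0 | b.0 + b.a.0) :: ··a··> u2, ··b··> u3, ··b··> u4
  u2 = a.0 + a.0 :: ··a··> u5
  u3 = 0 | 0 | 0 :: ∅
  u4 = a.0 :: ··a··> u5
  u5 = 0 :: ∅
Reachable graph of Q (5 states):
  v0 = a.(a.(a.0 + a.0) + (0 | 0 | b.0 + b.0)) :: ··a··> v1
  v1 = a.(a.0 + a.0) + (0 | 0 | b.0 + b.0) :: ··a··> v2, ··b··> v3, ··b··> v4
  v2 = a.0 + a.0 :: ··a··> v3
  v3 = 0 :: ∅
  v4 = 0 | 0 | 0 :: ∅
Bisimilarity quotient blocks:
  B0 = {u0}
  B1 = {u1}
  B2 = {u2, u4, v2}
  B3 = {u3, u5, v3, v4}
  B4 = {v0}
  B5 = {v1}
u0 ∈ B0, v0 ∈ B4 → different blocks

NO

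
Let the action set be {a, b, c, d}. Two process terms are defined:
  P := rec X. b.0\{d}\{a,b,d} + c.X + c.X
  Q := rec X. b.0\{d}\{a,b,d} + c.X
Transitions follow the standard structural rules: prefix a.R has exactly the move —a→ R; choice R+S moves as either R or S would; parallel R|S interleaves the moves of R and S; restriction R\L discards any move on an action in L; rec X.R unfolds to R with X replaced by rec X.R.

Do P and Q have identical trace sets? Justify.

traces(P) = traces(Q)

P's transition system — 2 states:
  s0 = rec X. b.0\{d}\{a,b,d} + c.X + c.X | --b--▸ s1, --c--▸ s0
  s1 = 0\{d}\{a,b,d} | ∅
Q's transition system — 2 states:
  t0 = rec X. b.0\{d}\{a,b,d} + c.X | --b--▸ t1, --c--▸ t0
  t1 = 0\{d}\{a,b,d} | ∅
Bisimilarity quotient blocks:
  B0 = {s0, t0}
  B1 = {s1, t1}
s0 ∈ B0, t0 ∈ B0 → same block
Bisimilar ⇒ trace-equivalent.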